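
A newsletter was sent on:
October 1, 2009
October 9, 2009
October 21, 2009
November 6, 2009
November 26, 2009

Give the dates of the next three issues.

December 20, 2009; January 17, 2010; February 18, 2010

Gaps: 8, 12, 16, 20 days — each gap is 4 larger than the previous one.
Next gap: 24 days. November 26, 2009 + 24 days = December 20, 2009.
Next gap: 28 days. December 20, 2009 + 28 days = January 17, 2010.
Next gap: 32 days. January 17, 2010 + 32 days = February 18, 2010.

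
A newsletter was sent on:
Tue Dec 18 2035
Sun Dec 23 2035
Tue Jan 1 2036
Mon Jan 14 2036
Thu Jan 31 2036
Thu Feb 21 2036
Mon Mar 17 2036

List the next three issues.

Intervals are 5, 9, 13, 17, 21, 25 days — an arithmetic progression with common difference 4.
Next gap: 29 days. Mon Mar 17 2036 + 29 days = Tue Apr 15 2036.
Next gap: 33 days. Tue Apr 15 2036 + 33 days = Sun May 18 2036.
Next gap: 37 days. Sun May 18 2036 + 37 days = Tue Jun 24 2036.

Tue Apr 15 2036, Sun May 18 2036, Tue Jun 24 2036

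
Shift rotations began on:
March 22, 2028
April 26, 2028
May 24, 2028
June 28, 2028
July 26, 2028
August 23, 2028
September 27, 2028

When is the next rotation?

October 25, 2028

These are Wednesdays at 28- or 35-day spacing (35, 28, 35, 28, 28, 35).
The pattern: 4th Wednesday of the month.
October 2028 — 4th Wednesday is October 25, 2028.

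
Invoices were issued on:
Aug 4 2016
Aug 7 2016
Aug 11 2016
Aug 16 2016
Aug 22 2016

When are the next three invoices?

Aug 29 2016, Sep 6 2016, Sep 15 2016

Gaps: 3, 4, 5, 6 days — each gap is 1 larger than the previous one.
Next gap: 7 days. Aug 22 2016 + 7 days = Aug 29 2016.
Next gap: 8 days. Aug 29 2016 + 8 days = Sep 6 2016.
Next gap: 9 days. Sep 6 2016 + 9 days = Sep 15 2016.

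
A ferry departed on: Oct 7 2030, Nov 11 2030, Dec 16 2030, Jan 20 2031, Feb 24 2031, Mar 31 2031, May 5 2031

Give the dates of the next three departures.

Jun 9 2031, Jul 14 2031, Aug 18 2031

Every event comes 35 days after the last (35, 35, 35, 35, 35, 35).
May 5 2031 + 35 days = Jun 9 2031.
Jun 9 2031 + 35 days = Jul 14 2031.
Jul 14 2031 + 35 days = Aug 18 2031.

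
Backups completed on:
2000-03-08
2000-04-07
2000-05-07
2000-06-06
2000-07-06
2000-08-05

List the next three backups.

2000-09-04, 2000-10-04, 2000-11-03

Every event comes 30 days after the last (30, 30, 30, 30, 30).
2000-08-05 + 30 days = 2000-09-04.
2000-09-04 + 30 days = 2000-10-04.
2000-10-04 + 30 days = 2000-11-03.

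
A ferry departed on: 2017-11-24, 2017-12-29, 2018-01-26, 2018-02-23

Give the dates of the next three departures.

These are Fridays with 35, 28, 28-day gaps.
Each is the final Friday of its month — 2017-12-29 is past the 28th, so '4th Friday' doesn't fit.
Last Friday of March 2018: 2018-03-30.
April 2018 ends with Friday 2018-04-27.
May 2018 ends with Friday 2018-05-25.

2018-03-30, 2018-04-27, 2018-05-25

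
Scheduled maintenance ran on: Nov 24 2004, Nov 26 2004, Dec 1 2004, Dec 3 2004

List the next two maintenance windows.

Dec 8 2004, Dec 10 2004

Every event lands on a Wednesday or Friday (gaps cycle 2, 5, 2).
So the schedule is: every Wednesday and Friday.
Next Wednesday: Dec 8 2004.
The following Friday is Dec 10 2004.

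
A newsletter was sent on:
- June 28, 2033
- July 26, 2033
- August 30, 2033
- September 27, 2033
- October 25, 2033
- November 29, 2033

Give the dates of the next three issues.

Every date is a Tuesday; gaps 28, 35, 28, 28, 35 days.
Each is the last Tuesday of its month (at least one falls on the 29th or later, ruling out '4th Tuesday').
Last Tuesday of December 2033: December 27, 2033.
Last Tuesday of January 2034: January 31, 2034.
February 2034 ends with Tuesday February 28, 2034.

December 27, 2033; January 31, 2034; February 28, 2034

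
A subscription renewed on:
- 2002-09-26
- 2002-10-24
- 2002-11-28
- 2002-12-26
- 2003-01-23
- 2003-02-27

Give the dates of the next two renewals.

All dates are Thursdays, 28, 35, 28, 28, 35 days apart.
Specifically, the 4th Thursday of each month.
March 2003 — 4th Thursday is 2003-03-27.
4th Thursday of April 2003: 2003-04-24.

2003-03-27, 2003-04-24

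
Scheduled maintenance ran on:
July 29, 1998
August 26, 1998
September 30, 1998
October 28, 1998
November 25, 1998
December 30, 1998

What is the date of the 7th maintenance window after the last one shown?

Every date is a Wednesday; gaps 28, 35, 28, 28, 35 days.
Each is the last Wednesday of its month (at least one falls on the 29th or later, ruling out '4th Wednesday').
Last Wednesday of January 1999: January 27, 1999.
Last Wednesday of February 1999: February 24, 1999.
Last Wednesday of March 1999: March 31, 1999.
Last Wednesday of April 1999: April 28, 1999.
May 1999 ends with Wednesday May 26, 1999.
Last Wednesday of June 1999: June 30, 1999.
Last Wednesday of July 1999: July 28, 1999.

July 28, 1999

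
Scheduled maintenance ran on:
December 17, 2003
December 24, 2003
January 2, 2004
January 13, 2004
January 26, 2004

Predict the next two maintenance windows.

The spacing grows by 2 each time: 7, 9, 11, 13 days.
Next gap: 15 days. January 26, 2004 + 15 days = February 10, 2004.
Next gap: 17 days. February 10, 2004 + 17 days = February 27, 2004.

February 10, 2004; February 27, 2004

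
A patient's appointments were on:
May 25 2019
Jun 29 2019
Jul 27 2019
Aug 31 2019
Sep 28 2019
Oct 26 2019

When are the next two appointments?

Nov 30 2019, Dec 28 2019

These are Saturdays with 35, 28, 35, 28, 28-day gaps.
Each is the final Saturday of its month — Jun 29 2019 is past the 28th, so '4th Saturday' doesn't fit.
Last Saturday of November 2019: Nov 30 2019.
December 2019 ends with Saturday Dec 28 2019.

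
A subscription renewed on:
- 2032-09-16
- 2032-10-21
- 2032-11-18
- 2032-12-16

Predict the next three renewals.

All dates are Thursdays, 35, 28, 28 days apart.
Specifically, the 3rd Thursday of each month.
3rd Thursday of January 2033: 2033-01-20.
February 2033 — 3rd Thursday is 2033-02-17.
March 2033 — 3rd Thursday is 2033-03-17.

2033-01-20, 2033-02-17, 2033-03-17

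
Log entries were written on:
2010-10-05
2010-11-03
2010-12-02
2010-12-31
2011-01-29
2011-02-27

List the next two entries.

The spacing is 29, 29, 29, 29, 29 days — always 29 days.
2011-02-27 + 29 days = 2011-03-28.
2011-03-28 + 29 days = 2011-04-26.

2011-03-28, 2011-04-26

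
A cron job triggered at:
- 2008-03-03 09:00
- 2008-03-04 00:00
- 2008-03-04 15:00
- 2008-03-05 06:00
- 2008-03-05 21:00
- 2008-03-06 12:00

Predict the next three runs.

The interval is a steady 15 hours (15, 15, 15, 15, 15).
2008-03-06 12:00 + 15 h = 2008-03-07 03:00.
2008-03-07 03:00 + 15 h = 2008-03-07 18:00.
2008-03-07 18:00 + 15 h = 2008-03-08 09:00.

2008-03-07 03:00, 2008-03-07 18:00, 2008-03-08 09:00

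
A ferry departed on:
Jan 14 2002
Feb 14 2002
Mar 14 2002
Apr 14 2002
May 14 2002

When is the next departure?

Jun 14 2002

Gaps: 31, 28, 31, 30 days — not constant. Every event is on the 14th of the month.
Pattern: the 14th of each month.
Next: June 2002 → Jun 14 2002.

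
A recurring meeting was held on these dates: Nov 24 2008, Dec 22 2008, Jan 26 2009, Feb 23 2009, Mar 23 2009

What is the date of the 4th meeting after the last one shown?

These are Mondays at 28- or 35-day spacing (28, 35, 28, 28).
The pattern: 4th Monday of the month.
April 2009 — 4th Monday is Apr 27 2009.
4th Monday of May 2009: May 25 2009.
4th Monday of June 2009: Jun 22 2009.
July 2009 — 4th Monday is Jul 27 2009.

Jul 27 2009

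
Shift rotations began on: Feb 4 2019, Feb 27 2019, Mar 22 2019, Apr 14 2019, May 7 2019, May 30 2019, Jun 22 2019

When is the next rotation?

Jul 15 2019

Gaps between consecutive events: 23, 23, 23, 23, 23, 23 days — a constant 23-day interval.
Jun 22 2019 + 23 days = Jul 15 2019.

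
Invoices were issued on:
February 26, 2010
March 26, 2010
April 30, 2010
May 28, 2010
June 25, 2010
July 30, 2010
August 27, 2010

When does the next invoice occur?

Every date is a Friday; gaps 28, 35, 28, 28, 35, 28 days.
Each is the last Friday of its month (at least one falls on the 29th or later, ruling out '4th Friday').
Last Friday of September 2010: September 24, 2010.

September 24, 2010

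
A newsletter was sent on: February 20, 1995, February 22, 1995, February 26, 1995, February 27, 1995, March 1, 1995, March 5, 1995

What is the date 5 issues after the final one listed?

March 15, 1995

The gap pattern 2, 4, 1, 2, 4 repeats every 3 events.
These are the Mondays, Wednesdays and Sundays of each week.
The following Monday is March 6, 1995.
The following Wednesday is March 8, 1995.
The following Sunday is March 12, 1995.
The following Monday is March 13, 1995.
Next Wednesday: March 15, 1995.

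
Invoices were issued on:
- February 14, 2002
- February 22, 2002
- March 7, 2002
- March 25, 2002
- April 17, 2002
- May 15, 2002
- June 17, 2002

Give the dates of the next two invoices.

July 25, 2002; September 6, 2002

The spacing grows by 5 each time: 8, 13, 18, 23, 28, 33 days.
Next gap: 38 days. June 17, 2002 + 38 days = July 25, 2002.
Next gap: 43 days. July 25, 2002 + 43 days = September 6, 2002.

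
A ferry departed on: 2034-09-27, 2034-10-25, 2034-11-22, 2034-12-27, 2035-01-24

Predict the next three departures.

2035-02-28, 2035-03-28, 2035-04-25

All dates are Wednesdays, 28, 28, 35, 28 days apart.
Specifically, the 4th Wednesday of each month.
February 2035 — 4th Wednesday is 2035-02-28.
March 2035 — 4th Wednesday is 2035-03-28.
4th Wednesday of April 2035: 2035-04-25.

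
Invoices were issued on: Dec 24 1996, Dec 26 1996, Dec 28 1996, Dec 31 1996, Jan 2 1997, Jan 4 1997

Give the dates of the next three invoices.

The gap pattern 2, 2, 3, 2, 2 repeats every 3 events.
These are the Tuesdays, Thursdays and Saturdays of each week.
Next Tuesday: Jan 7 1997.
The following Thursday is Jan 9 1997.
The following Saturday is Jan 11 1997.

Jan 7 1997, Jan 9 1997, Jan 11 1997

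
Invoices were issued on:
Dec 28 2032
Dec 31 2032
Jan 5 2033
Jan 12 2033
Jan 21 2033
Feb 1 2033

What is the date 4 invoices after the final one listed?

Apr 6 2033

The spacing grows by 2 each time: 3, 5, 7, 9, 11 days.
Next gap: 13 days. Feb 1 2033 + 13 days = Feb 14 2033.
Next gap: 15 days. Feb 14 2033 + 15 days = Mar 1 2033.
Next gap: 17 days. Mar 1 2033 + 17 days = Mar 18 2033.
Next gap: 19 days. Mar 18 2033 + 19 days = Apr 6 2033.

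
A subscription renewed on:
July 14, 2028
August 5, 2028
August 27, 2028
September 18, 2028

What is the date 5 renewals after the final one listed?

January 6, 2029

Gaps between consecutive events: 22, 22, 22 days — a constant 22-day interval.
September 18, 2028 + 22 days = October 10, 2028.
October 10, 2028 + 22 days = November 1, 2028.
November 1, 2028 + 22 days = November 23, 2028.
November 23, 2028 + 22 days = December 15, 2028.
December 15, 2028 + 22 days = January 6, 2029.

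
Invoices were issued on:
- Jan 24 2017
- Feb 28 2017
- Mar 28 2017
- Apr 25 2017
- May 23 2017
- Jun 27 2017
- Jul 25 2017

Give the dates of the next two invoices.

Gaps: 35, 28, 28, 28, 35, 28 days — a mix of 28 and 35. Every date is a Tuesday.
Each is the 4th Tuesday of its month.
August 2017 — 4th Tuesday is Aug 22 2017.
September 2017 — 4th Tuesday is Sep 26 2017.

Aug 22 2017, Sep 26 2017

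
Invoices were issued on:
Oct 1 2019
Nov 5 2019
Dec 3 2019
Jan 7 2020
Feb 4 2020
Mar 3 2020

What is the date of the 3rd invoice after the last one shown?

Jun 2 2020

These are Tuesdays at 28- or 35-day spacing (35, 28, 35, 28, 28).
The pattern: 1st Tuesday of the month.
April 2020 — 1st Tuesday is Apr 7 2020.
May 2020 — 1st Tuesday is May 5 2020.
1st Tuesday of June 2020: Jun 2 2020.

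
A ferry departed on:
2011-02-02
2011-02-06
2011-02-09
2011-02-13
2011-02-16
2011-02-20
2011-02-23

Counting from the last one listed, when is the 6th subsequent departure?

The gap pattern 4, 3, 4, 3, 4, 3 repeats every 2 events.
These are the Wednesdays and Sundays of each week.
The following Sunday is 2011-02-27.
Next Wednesday: 2011-03-02.
Next Sunday: 2011-03-06.
The following Wednesday is 2011-03-09.
Next Sunday: 2011-03-13.
Next Wednesday: 2011-03-16.

2011-03-16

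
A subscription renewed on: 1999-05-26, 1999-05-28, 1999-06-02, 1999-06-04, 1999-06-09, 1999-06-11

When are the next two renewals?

Every event lands on a Wednesday or Friday (gaps cycle 2, 5, 2, 5, 2).
So the schedule is: every Wednesday and Friday.
Next Wednesday: 1999-06-16.
The following Friday is 1999-06-18.

1999-06-16, 1999-06-18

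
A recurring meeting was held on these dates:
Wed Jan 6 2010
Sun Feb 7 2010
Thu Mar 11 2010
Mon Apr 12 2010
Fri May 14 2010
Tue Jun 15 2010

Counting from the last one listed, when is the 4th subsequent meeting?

Thu Oct 21 2010

Every event comes 32 days after the last (32, 32, 32, 32, 32).
Tue Jun 15 2010 + 32 days = Sat Jul 17 2010.
Sat Jul 17 2010 + 32 days = Wed Aug 18 2010.
Wed Aug 18 2010 + 32 days = Sun Sep 19 2010.
Sun Sep 19 2010 + 32 days = Thu Oct 21 2010.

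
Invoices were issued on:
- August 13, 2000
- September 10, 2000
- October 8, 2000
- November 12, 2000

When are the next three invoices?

December 10, 2000; January 14, 2001; February 11, 2001

Gaps: 28, 28, 35 days — a mix of 28 and 35. Every date is a Sunday.
Each is the 2nd Sunday of its month.
2nd Sunday of December 2000: December 10, 2000.
2nd Sunday of January 2001: January 14, 2001.
2nd Sunday of February 2001: February 11, 2001.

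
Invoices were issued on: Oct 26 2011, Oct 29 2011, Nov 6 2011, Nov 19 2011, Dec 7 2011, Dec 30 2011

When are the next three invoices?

Jan 27 2012, Feb 29 2012, Apr 7 2012

Gaps: 3, 8, 13, 18, 23 days — each gap is 5 larger than the previous one.
Next gap: 28 days. Dec 30 2011 + 28 days = Jan 27 2012.
Next gap: 33 days. Jan 27 2012 + 33 days = Feb 29 2012.
Next gap: 38 days. Feb 29 2012 + 38 days = Apr 7 2012.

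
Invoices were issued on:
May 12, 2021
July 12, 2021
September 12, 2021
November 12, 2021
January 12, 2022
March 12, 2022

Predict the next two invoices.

Gaps: 61, 62, 61, 61, 59 days — not constant. Every event is on the 12th of the month.
Pattern: the 12th of every 2 months.
May 2022: May 12, 2022.
Next: July 2022 → July 12, 2022.

May 12, 2022; July 12, 2022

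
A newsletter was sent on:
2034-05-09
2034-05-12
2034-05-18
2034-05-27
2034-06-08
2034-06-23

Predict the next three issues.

Intervals are 3, 6, 9, 12, 15 days — an arithmetic progression with common difference 3.
Next gap: 18 days. 2034-06-23 + 18 days = 2034-07-11.
Next gap: 21 days. 2034-07-11 + 21 days = 2034-08-01.
Next gap: 24 days. 2034-08-01 + 24 days = 2034-08-25.

2034-07-11, 2034-08-01, 2034-08-25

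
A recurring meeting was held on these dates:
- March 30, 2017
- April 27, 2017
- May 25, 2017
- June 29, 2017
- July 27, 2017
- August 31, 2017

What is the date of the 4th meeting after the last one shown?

December 28, 2017

These are Thursdays with 28, 28, 35, 28, 35-day gaps.
Each is the final Thursday of its month — March 30, 2017 is past the 28th, so '4th Thursday' doesn't fit.
September 2017 ends with Thursday September 28, 2017.
Last Thursday of October 2017: October 26, 2017.
Last Thursday of November 2017: November 30, 2017.
Last Thursday of December 2017: December 28, 2017.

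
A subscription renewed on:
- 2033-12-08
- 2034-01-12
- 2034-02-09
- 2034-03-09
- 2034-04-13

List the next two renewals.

2034-05-11, 2034-06-08

All dates are Thursdays, 35, 28, 28, 35 days apart.
Specifically, the 2nd Thursday of each month.
2nd Thursday of May 2034: 2034-05-11.
June 2034 — 2nd Thursday is 2034-06-08.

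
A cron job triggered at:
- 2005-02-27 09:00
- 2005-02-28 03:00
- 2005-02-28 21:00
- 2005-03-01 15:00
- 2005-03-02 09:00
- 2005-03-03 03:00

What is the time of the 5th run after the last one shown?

2005-03-06 21:00

Gaps: 18, 18, 18, 18, 18 hours — each event is 18 hours after the previous one.
2005-03-03 03:00 + 18 h = 2005-03-03 21:00.
2005-03-03 21:00 + 18 h = 2005-03-04 15:00.
2005-03-04 15:00 + 18 h = 2005-03-05 09:00.
2005-03-05 09:00 + 18 h = 2005-03-06 03:00.
2005-03-06 03:00 + 18 h = 2005-03-06 21:00.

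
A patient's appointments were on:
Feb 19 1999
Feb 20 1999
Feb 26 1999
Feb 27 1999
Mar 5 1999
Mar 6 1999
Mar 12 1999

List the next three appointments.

Mar 13 1999, Mar 19 1999, Mar 20 1999

Gaps: 1, 6, 1, 6, 1, 6 days — not constant, but cyclic with period 2.
The events fall on every Friday and Saturday.
Next Saturday: Mar 13 1999.
The following Friday is Mar 19 1999.
The following Saturday is Mar 20 1999.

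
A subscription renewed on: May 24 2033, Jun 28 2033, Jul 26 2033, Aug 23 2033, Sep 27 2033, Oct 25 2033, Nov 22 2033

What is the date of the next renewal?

Dec 27 2033

These are Tuesdays at 28- or 35-day spacing (35, 28, 28, 35, 28, 28).
The pattern: 4th Tuesday of the month.
4th Tuesday of December 2033: Dec 27 2033.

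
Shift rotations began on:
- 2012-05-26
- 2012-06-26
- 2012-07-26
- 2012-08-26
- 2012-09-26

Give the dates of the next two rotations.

Each date is the 26th; the gaps (31, 30, 31, 31) track the month lengths.
The rule is the 26th of each month.
Next: October 2012 → 2012-10-26.
November 2012: 2012-11-26.

2012-10-26, 2012-11-26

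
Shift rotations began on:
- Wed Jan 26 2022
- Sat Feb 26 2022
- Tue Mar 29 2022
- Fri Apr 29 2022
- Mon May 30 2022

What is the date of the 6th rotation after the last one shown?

Fri Dec 2 2022

Gaps between consecutive events: 31, 31, 31, 31 days — a constant 31-day interval.
Mon May 30 2022 + 31 days = Thu Jun 30 2022.
Thu Jun 30 2022 + 31 days = Sun Jul 31 2022.
Sun Jul 31 2022 + 31 days = Wed Aug 31 2022.
Wed Aug 31 2022 + 31 days = Sat Oct 1 2022.
Sat Oct 1 2022 + 31 days = Tue Nov 1 2022.
Tue Nov 1 2022 + 31 days = Fri Dec 2 2022.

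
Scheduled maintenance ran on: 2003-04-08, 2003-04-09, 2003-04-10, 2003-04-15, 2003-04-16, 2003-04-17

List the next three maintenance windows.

2003-04-22, 2003-04-23, 2003-04-24

The gap pattern 1, 1, 5, 1, 1 repeats every 3 events.
These are the Tuesdays, Wednesdays and Thursdays of each week.
Next Tuesday: 2003-04-22.
The following Wednesday is 2003-04-23.
Next Thursday: 2003-04-24.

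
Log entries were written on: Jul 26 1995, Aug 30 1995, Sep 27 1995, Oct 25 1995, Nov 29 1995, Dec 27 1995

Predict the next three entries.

Jan 31 1996, Feb 28 1996, Mar 27 1996

These are Wednesdays with 35, 28, 28, 35, 28-day gaps.
Each is the final Wednesday of its month — Aug 30 1995 is past the 28th, so '4th Wednesday' doesn't fit.
Last Wednesday of January 1996: Jan 31 1996.
Last Wednesday of February 1996: Feb 28 1996.
March 1996 ends with Wednesday Mar 27 1996.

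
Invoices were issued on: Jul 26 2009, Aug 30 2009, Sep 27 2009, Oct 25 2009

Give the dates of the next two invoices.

Nov 29 2009, Dec 27 2009

All Sundays; the gaps (35, 28, 28) vary with month length.
This is the last Sunday of each month.
Last Sunday of November 2009: Nov 29 2009.
Last Sunday of December 2009: Dec 27 2009.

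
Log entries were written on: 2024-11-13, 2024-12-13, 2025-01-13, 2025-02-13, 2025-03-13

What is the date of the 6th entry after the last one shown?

Each date is the 13th; the gaps (30, 31, 31, 28) track the month lengths.
The rule is the 13th of each month.
April 2025: 2025-04-13.
May 2025: 2025-05-13.
June 2025: 2025-06-13.
Next: July 2025 → 2025-07-13.
Next: August 2025 → 2025-08-13.
Next: September 2025 → 2025-09-13.

2025-09-13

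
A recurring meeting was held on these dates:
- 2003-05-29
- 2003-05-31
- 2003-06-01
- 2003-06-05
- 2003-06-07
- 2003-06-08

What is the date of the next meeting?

2003-06-12

Gaps: 2, 1, 4, 2, 1 days — not constant, but cyclic with period 3.
The events fall on every Thursday, Saturday and Sunday.
Next Thursday: 2003-06-12.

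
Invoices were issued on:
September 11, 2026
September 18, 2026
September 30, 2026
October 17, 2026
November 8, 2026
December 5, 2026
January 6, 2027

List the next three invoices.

February 12, 2027; March 26, 2027; May 12, 2027

The spacing grows by 5 each time: 7, 12, 17, 22, 27, 32 days.
Next gap: 37 days. January 6, 2027 + 37 days = February 12, 2027.
Next gap: 42 days. February 12, 2027 + 42 days = March 26, 2027.
Next gap: 47 days. March 26, 2027 + 47 days = May 12, 2027.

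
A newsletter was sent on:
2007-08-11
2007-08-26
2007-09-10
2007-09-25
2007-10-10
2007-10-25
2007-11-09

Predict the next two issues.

2007-11-24, 2007-12-09

Gaps between consecutive events: 15, 15, 15, 15, 15, 15 days — a constant 15-day interval.
2007-11-09 + 15 days = 2007-11-24.
2007-11-24 + 15 days = 2007-12-09.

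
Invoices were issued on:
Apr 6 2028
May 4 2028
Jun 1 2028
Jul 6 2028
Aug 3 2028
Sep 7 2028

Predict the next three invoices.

These are Thursdays at 28- or 35-day spacing (28, 28, 35, 28, 35).
The pattern: 1st Thursday of the month.
1st Thursday of October 2028: Oct 5 2028.
1st Thursday of November 2028: Nov 2 2028.
1st Thursday of December 2028: Dec 7 2028.

Oct 5 2028, Nov 2 2028, Dec 7 2028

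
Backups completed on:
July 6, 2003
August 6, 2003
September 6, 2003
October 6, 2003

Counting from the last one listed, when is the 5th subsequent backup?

The day-of-month is always 6 (31, 31, 30 days between events).
So this recurs on the 6th of each month.
Next: November 2003 → November 6, 2003.
Next: December 2003 → December 6, 2003.
Next: January 2004 → January 6, 2004.
February 2004: February 6, 2004.
Next: March 2004 → March 6, 2004.

March 6, 2004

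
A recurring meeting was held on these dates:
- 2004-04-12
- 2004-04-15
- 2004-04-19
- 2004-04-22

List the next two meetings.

Gaps: 3, 4, 3 days — not constant, but cyclic with period 2.
The events fall on every Monday and Thursday.
The following Monday is 2004-04-26.
The following Thursday is 2004-04-29.

2004-04-26, 2004-04-29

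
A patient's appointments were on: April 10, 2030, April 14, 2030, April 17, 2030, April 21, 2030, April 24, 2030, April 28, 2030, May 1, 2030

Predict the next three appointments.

Every event lands on a Wednesday or Sunday (gaps cycle 4, 3, 4, 3, 4, 3).
So the schedule is: every Wednesday and Sunday.
The following Sunday is May 5, 2030.
The following Wednesday is May 8, 2030.
Next Sunday: May 12, 2030.

May 5, 2030; May 8, 2030; May 12, 2030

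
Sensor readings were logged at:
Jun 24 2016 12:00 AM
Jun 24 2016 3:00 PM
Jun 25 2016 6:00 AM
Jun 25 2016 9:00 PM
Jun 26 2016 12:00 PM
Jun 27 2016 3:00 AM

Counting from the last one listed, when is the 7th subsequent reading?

Jul 1 2016 12:00 PM

Gaps: 15, 15, 15, 15, 15 hours — each event is 15 hours after the previous one.
Jun 27 2016 3:00 AM + 15 h = Jun 27 2016 6:00 PM.
Jun 27 2016 6:00 PM + 15 h = Jun 28 2016 9:00 AM.
Jun 28 2016 9:00 AM + 15 h = Jun 29 2016 12:00 AM.
Jun 29 2016 12:00 AM + 15 h = Jun 29 2016 3:00 PM.
Jun 29 2016 3:00 PM + 15 h = Jun 30 2016 6:00 AM.
Jun 30 2016 6:00 AM + 15 h = Jun 30 2016 9:00 PM.
Jun 30 2016 9:00 PM + 15 h = Jul 1 2016 12:00 PM.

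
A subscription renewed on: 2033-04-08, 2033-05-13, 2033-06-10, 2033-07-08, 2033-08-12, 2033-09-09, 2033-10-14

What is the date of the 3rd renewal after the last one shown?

2034-01-13

All dates are Fridays, 35, 28, 28, 35, 28, 35 days apart.
Specifically, the 2nd Friday of each month.
November 2033 — 2nd Friday is 2033-11-11.
2nd Friday of December 2033: 2033-12-09.
January 2034 — 2nd Friday is 2034-01-13.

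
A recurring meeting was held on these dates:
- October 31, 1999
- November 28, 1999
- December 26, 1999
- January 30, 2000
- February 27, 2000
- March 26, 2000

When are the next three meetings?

All Sundays; the gaps (28, 28, 35, 28, 28) vary with month length.
This is the last Sunday of each month.
Last Sunday of April 2000: April 30, 2000.
Last Sunday of May 2000: May 28, 2000.
June 2000 ends with Sunday June 25, 2000.

April 30, 2000; May 28, 2000; June 25, 2000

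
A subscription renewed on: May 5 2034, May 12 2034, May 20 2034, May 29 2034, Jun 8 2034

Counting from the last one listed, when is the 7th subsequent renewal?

Intervals are 7, 8, 9, 10 days — an arithmetic progression with common difference 1.
Next gap: 11 days. Jun 8 2034 + 11 days = Jun 19 2034.
Next gap: 12 days. Jun 19 2034 + 12 days = Jul 1 2034.
Next gap: 13 days. Jul 1 2034 + 13 days = Jul 14 2034.
Next gap: 14 days. Jul 14 2034 + 14 days = Jul 28 2034.
Next gap: 15 days. Jul 28 2034 + 15 days = Aug 12 2034.
Next gap: 16 days. Aug 12 2034 + 16 days = Aug 28 2034.
Next gap: 17 days. Aug 28 2034 + 17 days = Sep 14 2034.

Sep 14 2034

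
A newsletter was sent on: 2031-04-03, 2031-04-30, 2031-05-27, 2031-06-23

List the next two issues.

2031-07-20, 2031-08-16

The spacing is 27, 27, 27 days — always 27 days.
2031-06-23 + 27 days = 2031-07-20.
2031-07-20 + 27 days = 2031-08-16.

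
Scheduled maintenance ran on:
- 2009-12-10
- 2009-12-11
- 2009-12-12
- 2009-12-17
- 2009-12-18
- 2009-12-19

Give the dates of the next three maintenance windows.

2009-12-24, 2009-12-25, 2009-12-26

Gaps: 1, 1, 5, 1, 1 days — not constant, but cyclic with period 3.
The events fall on every Thursday, Friday and Saturday.
The following Thursday is 2009-12-24.
The following Friday is 2009-12-25.
Next Saturday: 2009-12-26.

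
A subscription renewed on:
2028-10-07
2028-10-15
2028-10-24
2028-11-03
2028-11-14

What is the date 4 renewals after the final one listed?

The spacing grows by 1 each time: 8, 9, 10, 11 days.
Next gap: 12 days. 2028-11-14 + 12 days = 2028-11-26.
Next gap: 13 days. 2028-11-26 + 13 days = 2028-12-09.
Next gap: 14 days. 2028-12-09 + 14 days = 2028-12-23.
Next gap: 15 days. 2028-12-23 + 15 days = 2029-01-07.

2029-01-07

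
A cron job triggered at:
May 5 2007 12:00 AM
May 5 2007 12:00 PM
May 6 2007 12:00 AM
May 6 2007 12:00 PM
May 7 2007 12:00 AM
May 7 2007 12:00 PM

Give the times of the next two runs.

Gaps: 12, 12, 12, 12, 12 hours — each event is 12 hours after the previous one.
May 7 2007 12:00 PM + 12 h = May 8 2007 12:00 AM.
May 8 2007 12:00 AM + 12 h = May 8 2007 12:00 PM.

May 8 2007 12:00 AM, May 8 2007 12:00 PM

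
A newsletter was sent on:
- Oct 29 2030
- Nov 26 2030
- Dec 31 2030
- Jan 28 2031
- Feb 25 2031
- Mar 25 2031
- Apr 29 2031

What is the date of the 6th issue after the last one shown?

Oct 28 2031

Every date is a Tuesday; gaps 28, 35, 28, 28, 28, 35 days.
Each is the last Tuesday of its month (at least one falls on the 29th or later, ruling out '4th Tuesday').
Last Tuesday of May 2031: May 27 2031.
June 2031 ends with Tuesday Jun 24 2031.
Last Tuesday of July 2031: Jul 29 2031.
August 2031 ends with Tuesday Aug 26 2031.
September 2031 ends with Tuesday Sep 30 2031.
October 2031 ends with Tuesday Oct 28 2031.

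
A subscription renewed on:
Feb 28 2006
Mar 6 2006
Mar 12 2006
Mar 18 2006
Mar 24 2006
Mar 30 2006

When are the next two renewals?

Apr 5 2006, Apr 11 2006

The spacing is 6, 6, 6, 6, 6 days — always 6 days.
Mar 30 2006 + 6 days = Apr 5 2006.
Apr 5 2006 + 6 days = Apr 11 2006.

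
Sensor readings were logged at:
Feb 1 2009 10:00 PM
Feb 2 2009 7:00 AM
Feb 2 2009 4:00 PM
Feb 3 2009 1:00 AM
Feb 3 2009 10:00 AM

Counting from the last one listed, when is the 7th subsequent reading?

Feb 6 2009 1:00 AM

Spacing: 9, 9, 9, 9 h — constant 9 h.
Feb 3 2009 10:00 AM + 9 h = Feb 3 2009 7:00 PM.
Feb 3 2009 7:00 PM + 9 h = Feb 4 2009 4:00 AM.
Feb 4 2009 4:00 AM + 9 h = Feb 4 2009 1:00 PM.
Feb 4 2009 1:00 PM + 9 h = Feb 4 2009 10:00 PM.
Feb 4 2009 10:00 PM + 9 h = Feb 5 2009 7:00 AM.
Feb 5 2009 7:00 AM + 9 h = Feb 5 2009 4:00 PM.
Feb 5 2009 4:00 PM + 9 h = Feb 6 2009 1:00 AM.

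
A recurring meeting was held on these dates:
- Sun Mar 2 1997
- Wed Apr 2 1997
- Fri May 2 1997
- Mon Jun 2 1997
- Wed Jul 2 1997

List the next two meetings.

Sat Aug 2 1997, Tue Sep 2 1997

The day-of-month is always 2 (31, 30, 31, 30 days between events).
So this recurs on the 2nd of each month.
August 1997: Sat Aug 2 1997.
September 1997: Tue Sep 2 1997.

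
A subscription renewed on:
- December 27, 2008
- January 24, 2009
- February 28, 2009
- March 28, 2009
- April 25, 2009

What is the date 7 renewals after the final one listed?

Gaps: 28, 35, 28, 28 days — a mix of 28 and 35. Every date is a Saturday.
Each is the 4th Saturday of its month.
May 2009 — 4th Saturday is May 23, 2009.
June 2009 — 4th Saturday is June 27, 2009.
July 2009 — 4th Saturday is July 25, 2009.
4th Saturday of August 2009: August 22, 2009.
4th Saturday of September 2009: September 26, 2009.
October 2009 — 4th Saturday is October 24, 2009.
4th Saturday of November 2009: November 28, 2009.

November 28, 2009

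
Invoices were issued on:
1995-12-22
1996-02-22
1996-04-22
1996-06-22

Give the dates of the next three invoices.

1996-08-22, 1996-10-22, 1996-12-22

Each date is the 22nd; the gaps (62, 60, 61) track the month lengths.
The rule is the 22nd of every 2 months.
August 1996: 1996-08-22.
October 1996: 1996-10-22.
December 1996: 1996-12-22.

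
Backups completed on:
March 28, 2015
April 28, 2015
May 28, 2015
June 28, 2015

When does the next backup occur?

July 28, 2015

Each date is the 28th; the gaps (31, 30, 31) track the month lengths.
The rule is the 28th of each month.
Next: July 2015 → July 28, 2015.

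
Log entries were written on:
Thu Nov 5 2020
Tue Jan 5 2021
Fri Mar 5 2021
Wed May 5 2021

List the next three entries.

Each date is the 5th; the gaps (61, 59, 61) track the month lengths.
The rule is the 5th of every 2 months.
July 2021: Mon Jul 5 2021.
September 2021: Sun Sep 5 2021.
November 2021: Fri Nov 5 2021.

Mon Jul 5 2021, Sun Sep 5 2021, Fri Nov 5 2021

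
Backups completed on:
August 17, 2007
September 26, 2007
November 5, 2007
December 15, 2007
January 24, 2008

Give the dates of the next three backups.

March 4, 2008; April 13, 2008; May 23, 2008

Every event comes 40 days after the last (40, 40, 40, 40).
January 24, 2008 + 40 days = March 4, 2008.
March 4, 2008 + 40 days = April 13, 2008.
April 13, 2008 + 40 days = May 23, 2008.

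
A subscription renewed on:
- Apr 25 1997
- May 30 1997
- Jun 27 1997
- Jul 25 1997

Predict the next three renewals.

Aug 29 1997, Sep 26 1997, Oct 31 1997

These are Fridays with 35, 28, 28-day gaps.
Each is the final Friday of its month — May 30 1997 is past the 28th, so '4th Friday' doesn't fit.
Last Friday of August 1997: Aug 29 1997.
Last Friday of September 1997: Sep 26 1997.
Last Friday of October 1997: Oct 31 1997.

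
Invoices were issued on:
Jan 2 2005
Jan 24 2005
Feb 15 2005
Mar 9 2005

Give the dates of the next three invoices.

Mar 31 2005, Apr 22 2005, May 14 2005

Every event comes 22 days after the last (22, 22, 22).
Mar 9 2005 + 22 days = Mar 31 2005.
Mar 31 2005 + 22 days = Apr 22 2005.
Apr 22 2005 + 22 days = May 14 2005.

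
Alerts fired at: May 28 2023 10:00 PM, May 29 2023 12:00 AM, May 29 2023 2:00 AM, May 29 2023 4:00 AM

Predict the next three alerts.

May 29 2023 6:00 AM, May 29 2023 8:00 AM, May 29 2023 10:00 AM

Spacing: 2, 2, 2 h — constant 2 h.
May 29 2023 4:00 AM + 2 h = May 29 2023 6:00 AM.
May 29 2023 6:00 AM + 2 h = May 29 2023 8:00 AM.
May 29 2023 8:00 AM + 2 h = May 29 2023 10:00 AM.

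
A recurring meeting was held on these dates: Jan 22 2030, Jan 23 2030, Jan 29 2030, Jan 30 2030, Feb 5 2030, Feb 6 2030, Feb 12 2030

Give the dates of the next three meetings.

Feb 13 2030, Feb 19 2030, Feb 20 2030

Every event lands on a Tuesday or Wednesday (gaps cycle 1, 6, 1, 6, 1, 6).
So the schedule is: every Tuesday and Wednesday.
The following Wednesday is Feb 13 2030.
The following Tuesday is Feb 19 2030.
Next Wednesday: Feb 20 2030.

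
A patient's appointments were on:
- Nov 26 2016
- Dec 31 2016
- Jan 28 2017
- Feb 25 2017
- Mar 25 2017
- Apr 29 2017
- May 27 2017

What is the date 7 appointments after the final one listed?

Dec 30 2017

These are Saturdays with 35, 28, 28, 28, 35, 28-day gaps.
Each is the final Saturday of its month — Dec 31 2016 is past the 28th, so '4th Saturday' doesn't fit.
Last Saturday of June 2017: Jun 24 2017.
July 2017 ends with Saturday Jul 29 2017.
August 2017 ends with Saturday Aug 26 2017.
Last Saturday of September 2017: Sep 30 2017.
October 2017 ends with Saturday Oct 28 2017.
Last Saturday of November 2017: Nov 25 2017.
Last Saturday of December 2017: Dec 30 2017.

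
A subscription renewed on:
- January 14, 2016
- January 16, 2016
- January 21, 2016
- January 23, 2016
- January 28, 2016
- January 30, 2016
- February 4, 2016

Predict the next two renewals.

Every event lands on a Thursday or Saturday (gaps cycle 2, 5, 2, 5, 2, 5).
So the schedule is: every Thursday and Saturday.
Next Saturday: February 6, 2016.
The following Thursday is February 11, 2016.

February 6, 2016; February 11, 2016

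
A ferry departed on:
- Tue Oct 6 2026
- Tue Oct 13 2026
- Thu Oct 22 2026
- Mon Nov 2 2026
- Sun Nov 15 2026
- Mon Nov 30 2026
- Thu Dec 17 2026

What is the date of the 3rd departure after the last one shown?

Gaps: 7, 9, 11, 13, 15, 17 days — each gap is 2 larger than the previous one.
Next gap: 19 days. Thu Dec 17 2026 + 19 days = Tue Jan 5 2027.
Next gap: 21 days. Tue Jan 5 2027 + 21 days = Tue Jan 26 2027.
Next gap: 23 days. Tue Jan 26 2027 + 23 days = Thu Feb 18 2027.

Thu Feb 18 2027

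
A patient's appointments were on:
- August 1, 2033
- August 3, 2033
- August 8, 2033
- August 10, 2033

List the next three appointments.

August 15, 2033; August 17, 2033; August 22, 2033

The gap pattern 2, 5, 2 repeats every 2 events.
These are the Mondays and Wednesdays of each week.
Next Monday: August 15, 2033.
The following Wednesday is August 17, 2033.
The following Monday is August 22, 2033.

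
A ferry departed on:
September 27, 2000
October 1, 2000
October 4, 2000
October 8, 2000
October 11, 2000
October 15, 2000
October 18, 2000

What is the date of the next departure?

October 22, 2000

Every event lands on a Wednesday or Sunday (gaps cycle 4, 3, 4, 3, 4, 3).
So the schedule is: every Wednesday and Sunday.
Next Sunday: October 22, 2000.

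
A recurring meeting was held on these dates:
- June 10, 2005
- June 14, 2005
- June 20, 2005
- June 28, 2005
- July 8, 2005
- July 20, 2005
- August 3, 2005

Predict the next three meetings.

August 19, 2005; September 6, 2005; September 26, 2005

Gaps: 4, 6, 8, 10, 12, 14 days — each gap is 2 larger than the previous one.
Next gap: 16 days. August 3, 2005 + 16 days = August 19, 2005.
Next gap: 18 days. August 19, 2005 + 18 days = September 6, 2005.
Next gap: 20 days. September 6, 2005 + 20 days = September 26, 2005.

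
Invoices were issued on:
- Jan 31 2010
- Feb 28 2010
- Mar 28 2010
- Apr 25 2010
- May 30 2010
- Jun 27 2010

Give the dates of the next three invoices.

Every date is a Sunday; gaps 28, 28, 28, 35, 28 days.
Each is the last Sunday of its month (at least one falls on the 29th or later, ruling out '4th Sunday').
July 2010 ends with Sunday Jul 25 2010.
August 2010 ends with Sunday Aug 29 2010.
September 2010 ends with Sunday Sep 26 2010.

Jul 25 2010, Aug 29 2010, Sep 26 2010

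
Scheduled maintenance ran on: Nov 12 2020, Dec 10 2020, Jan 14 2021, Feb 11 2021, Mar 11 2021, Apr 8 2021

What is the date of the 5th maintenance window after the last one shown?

Sep 9 2021

Gaps: 28, 35, 28, 28, 28 days — a mix of 28 and 35. Every date is a Thursday.
Each is the 2nd Thursday of its month.
2nd Thursday of May 2021: May 13 2021.
2nd Thursday of June 2021: Jun 10 2021.
July 2021 — 2nd Thursday is Jul 8 2021.
2nd Thursday of August 2021: Aug 12 2021.
September 2021 — 2nd Thursday is Sep 9 2021.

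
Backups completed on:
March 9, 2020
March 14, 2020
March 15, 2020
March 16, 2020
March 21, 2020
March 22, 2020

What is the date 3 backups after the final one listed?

March 29, 2020

Every event lands on a Monday or Saturday or Sunday (gaps cycle 5, 1, 1, 5, 1).
So the schedule is: every Monday, Saturday and Sunday.
Next Monday: March 23, 2020.
The following Saturday is March 28, 2020.
Next Sunday: March 29, 2020.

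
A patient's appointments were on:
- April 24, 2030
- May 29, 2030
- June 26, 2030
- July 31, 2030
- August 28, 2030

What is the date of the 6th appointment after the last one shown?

February 26, 2031

All Wednesdays; the gaps (35, 28, 35, 28) vary with month length.
This is the last Wednesday of each month.
Last Wednesday of September 2030: September 25, 2030.
Last Wednesday of October 2030: October 30, 2030.
Last Wednesday of November 2030: November 27, 2030.
December 2030 ends with Wednesday December 25, 2030.
Last Wednesday of January 2031: January 29, 2031.
Last Wednesday of February 2031: February 26, 2031.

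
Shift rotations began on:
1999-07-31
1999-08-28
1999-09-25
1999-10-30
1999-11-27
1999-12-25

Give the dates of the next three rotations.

Every date is a Saturday; gaps 28, 28, 35, 28, 28 days.
Each is the last Saturday of its month (at least one falls on the 29th or later, ruling out '4th Saturday').
January 2000 ends with Saturday 2000-01-29.
February 2000 ends with Saturday 2000-02-26.
March 2000 ends with Saturday 2000-03-25.

2000-01-29, 2000-02-26, 2000-03-25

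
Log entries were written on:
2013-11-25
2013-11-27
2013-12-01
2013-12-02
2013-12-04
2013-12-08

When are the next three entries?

Gaps: 2, 4, 1, 2, 4 days — not constant, but cyclic with period 3.
The events fall on every Monday, Wednesday and Sunday.
The following Monday is 2013-12-09.
The following Wednesday is 2013-12-11.
The following Sunday is 2013-12-15.

2013-12-09, 2013-12-11, 2013-12-15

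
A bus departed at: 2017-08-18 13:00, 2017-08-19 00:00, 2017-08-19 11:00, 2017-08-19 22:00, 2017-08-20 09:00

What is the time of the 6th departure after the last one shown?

Gaps: 11, 11, 11, 11 hours — each event is 11 hours after the previous one.
2017-08-20 09:00 + 11 h = 2017-08-20 20:00.
2017-08-20 20:00 + 11 h = 2017-08-21 07:00.
2017-08-21 07:00 + 11 h = 2017-08-21 18:00.
2017-08-21 18:00 + 11 h = 2017-08-22 05:00.
2017-08-22 05:00 + 11 h = 2017-08-22 16:00.
2017-08-22 16:00 + 11 h = 2017-08-23 03:00.

2017-08-23 03:00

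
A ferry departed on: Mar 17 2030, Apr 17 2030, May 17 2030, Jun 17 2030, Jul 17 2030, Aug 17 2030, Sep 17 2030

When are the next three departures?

Oct 17 2030, Nov 17 2030, Dec 17 2030

Gaps: 31, 30, 31, 30, 31, 31 days — not constant. Every event is on the 17th of the month.
Pattern: the 17th of each month.
Next: October 2030 → Oct 17 2030.
November 2030: Nov 17 2030.
December 2030: Dec 17 2030.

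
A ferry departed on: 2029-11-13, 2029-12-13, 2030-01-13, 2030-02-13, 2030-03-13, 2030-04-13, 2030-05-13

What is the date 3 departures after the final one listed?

The day-of-month is always 13 (30, 31, 31, 28, 31, 30 days between events).
So this recurs on the 13th of each month.
June 2030: 2030-06-13.
Next: July 2030 → 2030-07-13.
Next: August 2030 → 2030-08-13.

2030-08-13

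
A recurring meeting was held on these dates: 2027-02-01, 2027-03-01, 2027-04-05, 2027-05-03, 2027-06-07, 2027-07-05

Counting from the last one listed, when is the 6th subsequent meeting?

2028-01-03

Gaps: 28, 35, 28, 35, 28 days — a mix of 28 and 35. Every date is a Monday.
Each is the 1st Monday of its month.
1st Monday of August 2027: 2027-08-02.
September 2027 — 1st Monday is 2027-09-06.
October 2027 — 1st Monday is 2027-10-04.
November 2027 — 1st Monday is 2027-11-01.
1st Monday of December 2027: 2027-12-06.
January 2028 — 1st Monday is 2028-01-03.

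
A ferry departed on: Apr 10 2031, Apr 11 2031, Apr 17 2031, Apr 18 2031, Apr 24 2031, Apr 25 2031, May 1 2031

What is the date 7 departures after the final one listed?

May 23 2031

Gaps: 1, 6, 1, 6, 1, 6 days — not constant, but cyclic with period 2.
The events fall on every Thursday and Friday.
The following Friday is May 2 2031.
Next Thursday: May 8 2031.
Next Friday: May 9 2031.
Next Thursday: May 15 2031.
The following Friday is May 16 2031.
Next Thursday: May 22 2031.
Next Friday: May 23 2031.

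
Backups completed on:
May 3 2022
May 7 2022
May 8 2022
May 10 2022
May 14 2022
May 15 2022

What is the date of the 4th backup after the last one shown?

May 24 2022

Gaps: 4, 1, 2, 4, 1 days — not constant, but cyclic with period 3.
The events fall on every Tuesday, Saturday and Sunday.
Next Tuesday: May 17 2022.
The following Saturday is May 21 2022.
The following Sunday is May 22 2022.
Next Tuesday: May 24 2022.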